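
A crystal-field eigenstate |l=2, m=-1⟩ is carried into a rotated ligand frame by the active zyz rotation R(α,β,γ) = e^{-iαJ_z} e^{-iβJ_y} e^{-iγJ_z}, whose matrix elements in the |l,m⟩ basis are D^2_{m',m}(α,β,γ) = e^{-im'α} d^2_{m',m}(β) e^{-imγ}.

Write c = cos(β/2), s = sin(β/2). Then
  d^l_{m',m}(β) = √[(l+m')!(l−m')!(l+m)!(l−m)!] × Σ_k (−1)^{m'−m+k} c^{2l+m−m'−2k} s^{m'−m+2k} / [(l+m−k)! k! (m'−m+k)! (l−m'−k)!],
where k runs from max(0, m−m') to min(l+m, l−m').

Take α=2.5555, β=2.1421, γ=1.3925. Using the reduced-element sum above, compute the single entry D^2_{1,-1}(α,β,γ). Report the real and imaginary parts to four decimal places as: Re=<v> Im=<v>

D^2_{1,-1}(2.5555,2.1421,1.3925) = e^{-i·1·2.5555}·d^2_{1,-1}(2.1421)·e^{-i·-1·1.3925}. Compute d first:
With c≡cos(β/2)=0.479203 and s≡sin(β/2)=0.877704, N=[6·1·1·6]^{1/2}=6.000000
k∈{0,1} keeps every argument non-negative
  k=0: (−1)^2·6.0000/(2)·0.4792^2·0.8777^2 = +0.530709
  k=1: (−1)^3·6.0000/(6)·0.4792^0·0.8777^4 = -0.593462
d^2_{1,-1}(2.1421) = +0.530709 -0.593462 = -0.062753
Phases: e^{-i·(1)·2.5555}=-0.833108-0.553110i, e^{-i·(-1)·1.3925}=+0.177353+0.984147i ⇒ D=-0.024887+0.057607i

Re=-0.0249 Im=0.0576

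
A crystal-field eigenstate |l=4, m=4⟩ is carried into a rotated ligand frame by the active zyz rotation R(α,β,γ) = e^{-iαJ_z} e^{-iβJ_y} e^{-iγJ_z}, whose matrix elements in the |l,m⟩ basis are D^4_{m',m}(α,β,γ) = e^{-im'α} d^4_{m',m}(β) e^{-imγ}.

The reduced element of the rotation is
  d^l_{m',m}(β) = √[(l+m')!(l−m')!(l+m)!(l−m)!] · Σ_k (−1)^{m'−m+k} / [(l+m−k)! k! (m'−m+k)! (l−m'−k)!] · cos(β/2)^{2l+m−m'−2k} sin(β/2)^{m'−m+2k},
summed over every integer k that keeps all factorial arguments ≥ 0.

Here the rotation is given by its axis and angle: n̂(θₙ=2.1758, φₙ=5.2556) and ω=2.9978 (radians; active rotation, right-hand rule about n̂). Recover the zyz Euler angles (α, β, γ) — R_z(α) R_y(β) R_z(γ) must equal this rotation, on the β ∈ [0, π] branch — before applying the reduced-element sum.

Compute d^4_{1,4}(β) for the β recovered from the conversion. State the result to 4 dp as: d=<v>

Axis–angle → zyz. n̂ = (sinθₙcosφₙ, sinθₙsinφₙ, cosθₙ) = (+0.425140, -0.704104, -0.568765), ω = 2.9978.
R = I cosω + sinω [n̂]ₓ + (1−cosω) n̂n̂ᵀ gives
  R = [-0.630057, -0.514093, -0.582010; -0.677099, -0.003271, +0.735885; -0.380218, +0.857728, -0.346031]
β = atan2(√(R₁₃²+R₂₃²), R₃₃) = 1.924133; α = atan2(R₂₃, R₁₃) mod 2π = 2.239963; γ = atan2(R₃₂, −R₃₁) mod 2π = 1.153541
d^4_{1,4}(β=1.9241) via the finite sum:
Half-angle: c=0.571826, s=0.820375. N=√(120·6·40320·1)=5387.986637
The bounds max(0,m−m')=3 and min(l+m,l−m')=3 give 1 term
  k=3: (−1)^0·5387.9866/(720)·0.5718^5·0.8204^3 = +0.252610
d^4_{1,4}(1.9241) = +0.252610

d=0.2526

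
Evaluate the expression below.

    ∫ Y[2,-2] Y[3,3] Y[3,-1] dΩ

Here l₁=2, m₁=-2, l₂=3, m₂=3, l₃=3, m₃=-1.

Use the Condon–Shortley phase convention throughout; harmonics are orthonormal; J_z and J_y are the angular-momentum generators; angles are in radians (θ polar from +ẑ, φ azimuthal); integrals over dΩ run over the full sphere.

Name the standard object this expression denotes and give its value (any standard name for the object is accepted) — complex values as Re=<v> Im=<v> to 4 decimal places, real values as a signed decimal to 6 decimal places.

Gaunt coefficient, +0.132981

This is a Gaunt coefficient — the integral of a triple product of spherical harmonics over the sphere.
m-sum 0 ✓  L=8 even ✓  1≤3≤5 ✓
Π(2lᵢ+1) = 5×7×7 = 245
triangle coeff Δ(2,3,3) = 1/3780
Σ_t [0,2]: t=0:+1/24 t=1:−1/4 t=2:+1/24 = -1/6
(3j)²=4/105 [(2 3 3; 0 0 0)], sign=+1
Σ_t [2,2]: t=2:+1/96 = 1/96
(3j)²=1/42 [(2 3 3; -2 3 -1)], sign=+1
⇒ 4πI² = 2/9
I = (+1)√(2/9/(4π)) = 0.13298076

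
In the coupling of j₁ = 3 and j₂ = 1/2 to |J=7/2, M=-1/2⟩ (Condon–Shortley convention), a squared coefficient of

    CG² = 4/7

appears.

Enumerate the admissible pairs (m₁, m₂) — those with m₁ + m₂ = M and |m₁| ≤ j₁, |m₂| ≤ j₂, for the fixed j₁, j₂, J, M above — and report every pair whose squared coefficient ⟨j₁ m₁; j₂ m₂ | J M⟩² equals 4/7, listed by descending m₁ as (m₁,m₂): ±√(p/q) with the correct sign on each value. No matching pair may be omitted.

(0,-1/2): +√(4/7)

Admissible pairs with m₁+m₂ = M = -1/2: (-1,1/2), (0,-1/2)
  (m₁,m₂)=(0,-1/2): CG² = 4/7, CG = +√(4/7)   ← matches the target
  (m₁,m₂)=(-1,1/2): CG² = 3/7, CG = +√(3/7)
Pairs with CG² = 4/7: (0,-1/2): +√(4/7)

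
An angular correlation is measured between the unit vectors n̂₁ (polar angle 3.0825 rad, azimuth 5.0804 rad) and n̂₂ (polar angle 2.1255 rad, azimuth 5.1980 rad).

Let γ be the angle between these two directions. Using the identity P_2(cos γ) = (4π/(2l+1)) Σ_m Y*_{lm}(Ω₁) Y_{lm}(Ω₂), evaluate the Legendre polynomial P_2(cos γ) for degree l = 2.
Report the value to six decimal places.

-0.002978

Summing Y*_{l m}(θ₁,φ₁)·Y_{l m}(θ₂,φ₂) over m ∈ [−2, 2]; prefactor 4π/(2·2+1) = 2.513274:
  m=-2: Y*=-0.00100 - 0.00090j  Y=-0.15751 + 0.23043j  product 0.00037 - 0.00009j
  m=-1: Y*=-0.01639 + 0.04250j  Y=-0.16144 - 0.30590j  product 0.01564 - 0.00185j
  m=+0: Y*=0.62748 + 0.00000j  Y=-0.05292 + 0.00000j  product -0.03321 + 0.00000j
  m=+1: Y*=0.01639 + 0.04250j  Y=0.16144 - 0.30590j  product 0.01564 + 0.00185j
  m=+2: Y*=-0.00100 + 0.00090j  Y=-0.15751 - 0.23043j  product 0.00037 + 0.00009j
Σ over m = -0.00118 + 0.00000j; ×(4π/5) → -0.00298 + 0.00000j. Real part: -0.002978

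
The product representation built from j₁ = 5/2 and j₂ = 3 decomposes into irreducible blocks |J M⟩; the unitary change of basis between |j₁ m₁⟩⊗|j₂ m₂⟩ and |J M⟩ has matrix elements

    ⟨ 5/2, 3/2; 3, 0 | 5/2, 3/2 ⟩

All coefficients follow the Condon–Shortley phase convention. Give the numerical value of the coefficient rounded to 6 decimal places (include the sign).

√[6·3!2!3!/9! · 4!1!3!3!4!1!] = √(864/35)
  +(−1)^0/∏(0,3,1,3,1,0)! = 1/36  (running 1/36)
  +(−1)^1/∏(1,2,0,2,2,1)! = -1/8  (running -7/72)
⟨..|..⟩ = √(864/35)·(-7/72) = -0.483046

-0.483046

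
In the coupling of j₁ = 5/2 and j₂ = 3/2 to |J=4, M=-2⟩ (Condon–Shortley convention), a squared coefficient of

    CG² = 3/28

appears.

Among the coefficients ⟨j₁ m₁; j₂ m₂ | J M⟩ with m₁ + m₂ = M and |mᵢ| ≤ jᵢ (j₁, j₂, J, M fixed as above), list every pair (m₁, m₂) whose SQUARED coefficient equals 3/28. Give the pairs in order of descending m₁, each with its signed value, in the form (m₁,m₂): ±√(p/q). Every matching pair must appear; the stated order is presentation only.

Admissible pairs with m₁+m₂ = M = -2: (-5/2,1/2), (-3/2,-1/2), (-1/2,-3/2)
  (m₁,m₂)=(-1/2,-3/2): CG² = 5/14, CG = +√(5/14)
  (m₁,m₂)=(-3/2,-1/2): CG² = 15/28, CG = +√(15/28)
  (m₁,m₂)=(-5/2,1/2): CG² = 3/28, CG = +√(3/28)   ← matches the target
Pairs with CG² = 3/28: (-5/2,1/2): +√(3/28)

(-5/2,1/2): +√(3/28)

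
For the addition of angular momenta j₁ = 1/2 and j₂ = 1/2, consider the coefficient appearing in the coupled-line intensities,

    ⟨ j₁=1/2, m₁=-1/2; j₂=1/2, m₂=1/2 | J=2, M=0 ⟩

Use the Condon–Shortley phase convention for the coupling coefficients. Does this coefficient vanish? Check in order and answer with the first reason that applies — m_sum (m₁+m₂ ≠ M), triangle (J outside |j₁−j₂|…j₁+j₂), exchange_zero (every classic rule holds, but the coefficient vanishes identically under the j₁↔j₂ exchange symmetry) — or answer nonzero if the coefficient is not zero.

triangle

m-sum: m₁+m₂ = -1/2+1/2 = 0, M = 0  ✓
triangle: need |j₁−j₂| ≤ J ≤ j₁+j₂, i.e. J ∈ [0, 1]; J = 2 is outside ✗ ⇒ coefficient is 0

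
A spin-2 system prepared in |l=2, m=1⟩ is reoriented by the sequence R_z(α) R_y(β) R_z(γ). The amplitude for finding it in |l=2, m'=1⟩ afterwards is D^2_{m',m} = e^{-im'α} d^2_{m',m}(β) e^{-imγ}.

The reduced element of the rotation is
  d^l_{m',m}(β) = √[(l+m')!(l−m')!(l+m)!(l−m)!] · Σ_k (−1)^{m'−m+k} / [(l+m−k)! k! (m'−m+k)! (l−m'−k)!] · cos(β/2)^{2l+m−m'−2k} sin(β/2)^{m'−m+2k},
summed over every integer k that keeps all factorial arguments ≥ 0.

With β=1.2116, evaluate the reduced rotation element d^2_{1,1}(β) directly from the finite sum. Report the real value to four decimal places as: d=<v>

d=-0.2007

d^2_{1,1}(β=1.2116) via the finite sum:
Half-angle: c=0.822047, s=0.569420. N=√(6·1·6·1)=6.000000
k∈{0,1} keeps every argument non-negative
  k=0: (−1)^0·6.0000/(6)·0.8220^4·0.5694^0 = +0.456653
  k=1: (−1)^1·6.0000/(2)·0.8220^2·0.5694^2 = -0.657324
d^2_{1,1}(1.2116) = +0.456653 -0.657324 = -0.200671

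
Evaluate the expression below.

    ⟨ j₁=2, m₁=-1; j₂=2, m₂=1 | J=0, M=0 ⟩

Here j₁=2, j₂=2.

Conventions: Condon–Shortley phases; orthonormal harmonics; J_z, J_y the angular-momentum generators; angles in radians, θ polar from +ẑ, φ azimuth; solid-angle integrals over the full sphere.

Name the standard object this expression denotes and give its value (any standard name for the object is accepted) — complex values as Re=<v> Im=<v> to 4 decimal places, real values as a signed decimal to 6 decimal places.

This is a Clebsch–Gordan (vector-coupling) coefficient.
√[1·4!0!0!/5! · 1!3!3!1!0!0!] = √(36/5)
  +(−1)^3/∏(3,1,0,0,0,0)! = -1/6  (running -1/6)
⟨..|..⟩ = √(36/5)·(-1/6) = -0.447214

Clebsch–Gordan coefficient, −√(1/5) ≈ -0.447214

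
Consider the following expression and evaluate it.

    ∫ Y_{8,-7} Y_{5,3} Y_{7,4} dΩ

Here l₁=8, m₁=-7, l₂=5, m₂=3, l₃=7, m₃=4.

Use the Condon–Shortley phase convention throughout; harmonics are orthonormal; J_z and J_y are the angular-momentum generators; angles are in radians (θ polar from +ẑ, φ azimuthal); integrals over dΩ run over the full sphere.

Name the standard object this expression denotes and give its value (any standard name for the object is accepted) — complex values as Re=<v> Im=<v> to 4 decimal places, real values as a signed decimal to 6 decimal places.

Gaunt coefficient, -0.133321

This is a Gaunt coefficient — the integral of a triple product of spherical harmonics over the sphere.
Rules hold: Σm=0, L=20 even, 3≤7≤13.
N = 17·11·15 = 2805
Δ = 6!·10!·4!/21! = 1/814773960
Racah Σ t=1..5: t=1:−1/87091200 t=2:+1/4976640 t=3:−1/2073600 t=4:+1/4976640 t=5:−1/87091200 = -1/9676800
⇒ 3j(8 5 7; 0 0 0)² = 360/46189, sgn +1
Racah Σ t=5..6: t=5:−1/2612736000 t=6:+1/1045094400 = 1/1741824000
⇒ 3j(8 5 7; -7 3 4)² = 33/3230, sgn -1
4πI² = N·(3j₀)²·(3jₘ)² = 17820/79781
I = -1·√(0.223361/4π) = -0.13332119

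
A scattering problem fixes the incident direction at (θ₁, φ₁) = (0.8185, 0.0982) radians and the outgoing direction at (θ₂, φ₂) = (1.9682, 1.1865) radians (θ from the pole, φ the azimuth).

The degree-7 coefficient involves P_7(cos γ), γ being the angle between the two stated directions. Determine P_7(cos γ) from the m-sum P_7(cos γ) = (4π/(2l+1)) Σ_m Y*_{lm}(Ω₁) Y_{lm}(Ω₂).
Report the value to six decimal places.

Term-by-term m-sum for l=7 (normalisation 4π/15 = 0.837758):
  term(m=-7) = 0.00366 - 0.01524j   from Y*(Ω₁)=0.04275 + 0.03509j, Y(Ω₂)=-0.12364 - 0.25497j
  term(m=-6) = -0.08358 + 0.02104j   from Y*(Ω₁)=0.16101 + 0.10762j, Y(Ω₂)=-0.29842 + 0.33014j
  term(m=-5) = 0.05957 + 0.06669j   from Y*(Ω₁)=0.34038 + 0.18199j, Y(Ω₂)=0.21757 + 0.07959j
  term(m=-4) = -0.03324 + 0.08852j   from Y*(Ω₁)=0.40416 + 0.16745j, Y(Ω₂)=0.00726 + 0.21601j
  term(m=-3) = 0.04579 - 0.00568j   from Y*(Ω₁)=0.13843 + 0.04200j, Y(Ω₂)=0.29151 - 0.12945j
  term(m=-2) = -0.01500 - 0.02166j   from Y*(Ω₁)=-0.28983 - 0.05767j, Y(Ω₂)=0.06409 + 0.06197j
  term(m=-1) = -0.04400 + 0.08400j   from Y*(Ω₁)=-0.28834 - 0.02841j, Y(Ω₂)=0.12270 - 0.30342j
  term(m=+0) = 0.01107 + 0.00000j   from Y*(Ω₁)=0.21771 + 0.00000j, Y(Ω₂)=0.05083 + 0.00000j
  term(m=+1) = -0.04400 - 0.08400j   from Y*(Ω₁)=0.28834 - 0.02841j, Y(Ω₂)=-0.12270 - 0.30342j
  term(m=+2) = -0.01500 + 0.02166j   from Y*(Ω₁)=-0.28983 + 0.05767j, Y(Ω₂)=0.06409 - 0.06197j
  term(m=+3) = 0.04579 + 0.00568j   from Y*(Ω₁)=-0.13843 + 0.04200j, Y(Ω₂)=-0.29151 - 0.12945j
  term(m=+4) = -0.03324 - 0.08852j   from Y*(Ω₁)=0.40416 - 0.16745j, Y(Ω₂)=0.00726 - 0.21601j
  term(m=+5) = 0.05957 - 0.06669j   from Y*(Ω₁)=-0.34038 + 0.18199j, Y(Ω₂)=-0.21757 + 0.07959j
  term(m=+6) = -0.08358 - 0.02104j   from Y*(Ω₁)=0.16101 - 0.10762j, Y(Ω₂)=-0.29842 - 0.33014j
  term(m=+7) = 0.00366 + 0.01524j   from Y*(Ω₁)=-0.04275 + 0.03509j, Y(Ω₂)=0.12364 - 0.25497j
Accumulated sum -0.12252 + 0.00000j; after 4π/(2l+1) scaling, -0.10265 + 0.00000j ⇒ P_7 = -0.102646

-0.102646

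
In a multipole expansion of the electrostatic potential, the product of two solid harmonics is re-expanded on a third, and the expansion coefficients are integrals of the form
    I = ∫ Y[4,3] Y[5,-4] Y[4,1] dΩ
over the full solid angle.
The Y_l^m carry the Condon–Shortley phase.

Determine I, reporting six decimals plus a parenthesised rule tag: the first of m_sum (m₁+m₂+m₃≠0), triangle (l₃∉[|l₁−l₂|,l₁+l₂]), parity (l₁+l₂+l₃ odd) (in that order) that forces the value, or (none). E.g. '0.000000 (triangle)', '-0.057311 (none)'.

Σlᵢ=13 odd — θ-integrand is odd under cosθ→−cosθ; I=0

0.000000 (parity)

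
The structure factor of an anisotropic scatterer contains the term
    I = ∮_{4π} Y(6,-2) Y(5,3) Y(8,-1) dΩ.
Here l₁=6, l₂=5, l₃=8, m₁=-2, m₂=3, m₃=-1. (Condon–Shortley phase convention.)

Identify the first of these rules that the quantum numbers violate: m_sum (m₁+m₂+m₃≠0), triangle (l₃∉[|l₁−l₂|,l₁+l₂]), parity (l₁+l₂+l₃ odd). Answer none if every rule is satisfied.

Σmᵢ = 0  ✓
l₃∈[|l₁−l₂|,l₁+l₂]=[1,11], have l₃=8  ✓
Σlᵢ = 19 ⇒ odd  ✗

parity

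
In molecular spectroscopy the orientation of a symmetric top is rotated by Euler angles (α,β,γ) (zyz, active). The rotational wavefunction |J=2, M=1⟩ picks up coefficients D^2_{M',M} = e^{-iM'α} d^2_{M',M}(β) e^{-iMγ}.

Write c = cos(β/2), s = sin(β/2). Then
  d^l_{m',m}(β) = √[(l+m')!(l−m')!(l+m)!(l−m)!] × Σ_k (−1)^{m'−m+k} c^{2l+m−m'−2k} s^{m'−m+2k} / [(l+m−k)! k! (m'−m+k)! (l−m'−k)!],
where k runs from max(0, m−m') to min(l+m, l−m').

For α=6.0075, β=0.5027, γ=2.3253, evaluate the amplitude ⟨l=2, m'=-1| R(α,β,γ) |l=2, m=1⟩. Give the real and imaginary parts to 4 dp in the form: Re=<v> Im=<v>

Re=-0.1460 Im=-0.0876

First d^2_{-1,1}(β=0.5027), then the phase factors e^{-i(-1)α} and e^{-i(1)γ}:
Half-angle: c=0.968578, s=0.248712. N=√(1·6·6·1)=6.000000
k∈{2,3} keeps every argument non-negative
  k=2: (−1)^0·6.0000/(2)·0.9686^2·0.2487^2 = +0.174094
  k=3: (−1)^1·6.0000/(6)·0.9686^0·0.2487^4 = -0.003826
d^2_{-1,1}(0.5027) = +0.174094 -0.003826 = +0.170267
D = (+0.962239-0.272206i)·(+0.170267)·(-0.684927-0.728612i) = -0.145986-0.087629i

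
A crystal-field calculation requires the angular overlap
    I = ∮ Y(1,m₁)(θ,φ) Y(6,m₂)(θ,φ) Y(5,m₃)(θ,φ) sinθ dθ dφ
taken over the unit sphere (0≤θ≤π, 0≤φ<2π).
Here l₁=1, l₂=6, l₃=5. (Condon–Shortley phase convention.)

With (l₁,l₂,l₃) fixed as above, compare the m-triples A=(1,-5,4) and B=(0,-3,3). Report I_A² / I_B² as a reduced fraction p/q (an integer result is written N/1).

55/27

Shared (l₁,l₂,l₃)=(1,6,5): N and (l;000)² cancel in I_A²/I_B².
A: Δ = 2!·0!·10!/13! = 1/858; Racah Σ t=0..0: t=0:+1/725760 = 1/725760; ⇒ 3j(1 6 5; 1 -5 4)² = 5/78, sgn -1
B: Δ = 2!·0!·10!/13! = 1/858; Racah Σ t=1..1: t=1:−1/80640 = -1/80640; ⇒ 3j(1 6 5; 0 -3 3)² = 9/286, sgn -1
I_A²/I_B² = (5/78)/(9/286) = 55/27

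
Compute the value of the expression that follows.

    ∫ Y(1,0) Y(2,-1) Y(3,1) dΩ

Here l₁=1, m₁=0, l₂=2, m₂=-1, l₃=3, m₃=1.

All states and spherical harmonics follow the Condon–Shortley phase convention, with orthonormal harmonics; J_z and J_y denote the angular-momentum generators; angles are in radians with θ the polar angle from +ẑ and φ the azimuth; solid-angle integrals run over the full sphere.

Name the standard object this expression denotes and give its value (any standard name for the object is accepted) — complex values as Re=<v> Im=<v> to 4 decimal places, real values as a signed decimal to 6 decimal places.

Gaunt coefficient, -0.233597

This is a Gaunt coefficient — the integral of a triple product of spherical harmonics over the sphere.
Rules hold: Σm=0, L=6 even, 1≤3≤3.
N = 3·5·7 = 105
Δ = 0!·2!·4!/7! = 1/105
Racah Σ t=0..0: t=0:+1/4 = 1/4
⇒ 3j(1 2 3; 0 0 0)² = 3/35, sgn -1
Racah Σ t=0..0: t=0:+1/6 = 1/6
⇒ 3j(1 2 3; 0 -1 1)² = 8/105, sgn +1
4πI² = N·(3j₀)²·(3jₘ)² = 24/35
I = -1·√(0.685714/4π) = -0.23359668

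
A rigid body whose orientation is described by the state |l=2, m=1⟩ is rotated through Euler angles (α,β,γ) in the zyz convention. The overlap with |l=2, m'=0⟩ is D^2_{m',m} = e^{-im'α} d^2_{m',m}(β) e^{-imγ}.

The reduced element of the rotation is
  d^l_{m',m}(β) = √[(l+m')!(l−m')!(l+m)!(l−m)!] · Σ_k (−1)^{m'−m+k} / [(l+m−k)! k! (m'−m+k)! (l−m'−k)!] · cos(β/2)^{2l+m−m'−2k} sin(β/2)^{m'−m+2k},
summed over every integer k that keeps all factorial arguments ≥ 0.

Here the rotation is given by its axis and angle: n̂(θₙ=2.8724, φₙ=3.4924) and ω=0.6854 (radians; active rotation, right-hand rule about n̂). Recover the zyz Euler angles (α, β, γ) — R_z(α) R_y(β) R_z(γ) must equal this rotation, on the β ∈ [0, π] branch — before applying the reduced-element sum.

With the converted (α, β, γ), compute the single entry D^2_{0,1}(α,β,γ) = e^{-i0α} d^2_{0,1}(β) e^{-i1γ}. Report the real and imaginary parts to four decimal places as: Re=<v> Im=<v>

Re=-0.1353 Im=0.1665

Axis–angle → zyz. n̂ = (sinθₙcosφₙ, sinθₙsinφₙ, cosθₙ) = (-0.249756, -0.091396, -0.963986), ω = 0.6854.
R = I cosω + sinω [n̂]ₓ + (1−cosω) n̂n̂ᵀ gives
  R = [+0.788253, +0.615342, -0.003480; -0.605031, +0.776052, +0.177988; +0.112224, -0.138194, +0.984026]
β = atan2(√(R₁₃²+R₂₃²), R₃₃) = 0.178976; α = atan2(R₂₃, R₁₃) mod 2π = 1.590348; γ = atan2(R₃₂, −R₃₁) mod 2π = 4.030326
First d^2_{0,1}(β=0.1790), then the phase factors e^{-i(0)α} and e^{-i(1)γ}:
c=cos(0.178976/2)=0.995999, s=sin(0.178976/2)=0.089369; N=√[2·2·6·1]=4.898979
k: max(0,(1)−(0))=1 … min(2+(1),2−(0))=2
  k=1: (−1)^0·4.8990/(2)·0.9960^3·0.0894^1 = +0.216290
  k=2: (−1)^1·4.8990/(2)·0.9960^1·0.0894^3 = -0.001741
d^2_{0,1}(0.1790) = +0.216290 -0.001741 = +0.214549
Phases: e^{-i·(0)·1.5903}=+1.000000+0.000000i, e^{-i·(1)·4.0303}=-0.630396+0.776274i ⇒ D=-0.135251+0.166549i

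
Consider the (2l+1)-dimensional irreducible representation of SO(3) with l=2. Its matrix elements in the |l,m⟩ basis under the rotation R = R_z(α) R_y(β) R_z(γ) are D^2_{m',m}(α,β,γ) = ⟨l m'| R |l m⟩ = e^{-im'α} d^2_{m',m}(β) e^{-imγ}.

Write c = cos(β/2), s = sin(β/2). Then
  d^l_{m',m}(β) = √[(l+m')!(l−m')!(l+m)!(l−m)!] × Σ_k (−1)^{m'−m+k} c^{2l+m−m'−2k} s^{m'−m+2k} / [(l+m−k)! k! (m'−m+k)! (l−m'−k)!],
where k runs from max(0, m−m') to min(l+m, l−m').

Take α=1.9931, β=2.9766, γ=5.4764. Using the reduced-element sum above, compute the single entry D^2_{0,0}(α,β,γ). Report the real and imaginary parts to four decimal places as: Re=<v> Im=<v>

D^2_{0,0}(1.9931,2.9766,5.4764) = e^{-i·0·1.9931}·d^2_{0,0}(2.9766)·e^{-i·0·5.4764}. Compute d first:
Half-angle: c=0.082403, s=0.996599. N=√(2·2·2·2)=4.000000
k∈{0,1,2} keeps every argument non-negative
  k=0: (−1)^0·4.0000/(4)·0.0824^4·0.9966^0 = +0.000046
  k=1: (−1)^1·4.0000/(1)·0.0824^2·0.9966^2 = -0.026976
  k=2: (−1)^2·4.0000/(4)·0.0824^0·0.9966^4 = +0.986466
d^2_{0,0}(2.9766) = +0.000046 -0.026976 +0.986466 = +0.959535
Attach z-rotation phases: D = e^{-i(0)(1.9931)}·(+0.959535)·e^{-i(0)(5.4764)} = +0.959535+0.000000i

Re=0.9595 Im=0.0000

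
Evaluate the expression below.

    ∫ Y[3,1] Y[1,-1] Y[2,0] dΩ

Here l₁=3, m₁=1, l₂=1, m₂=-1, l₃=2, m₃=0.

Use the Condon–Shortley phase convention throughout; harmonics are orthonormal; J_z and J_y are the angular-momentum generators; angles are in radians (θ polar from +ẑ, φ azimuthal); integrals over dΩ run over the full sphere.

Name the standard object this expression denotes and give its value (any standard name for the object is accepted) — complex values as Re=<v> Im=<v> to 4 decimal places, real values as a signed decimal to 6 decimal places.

This is a Gaunt coefficient — the integral of a triple product of spherical harmonics over the sphere.
m-sum 0 ✓  L=6 even ✓  2≤2≤4 ✓
Π(2lᵢ+1) = 7×3×5 = 105
triangle coeff Δ(3,1,2) = 1/105
Σ_t [1,1]: t=1:−1/4 = -1/4
(3j)²=3/35 [(3 1 2; 0 0 0)], sign=-1
Σ_t [0,0]: t=0:+1/8 = 1/8
(3j)²=2/35 [(3 1 2; 1 -1 0)], sign=+1
⇒ 4πI² = 18/35
I = (-1)√(18/35/(4π)) = -0.20230066

Gaunt coefficient, -0.202301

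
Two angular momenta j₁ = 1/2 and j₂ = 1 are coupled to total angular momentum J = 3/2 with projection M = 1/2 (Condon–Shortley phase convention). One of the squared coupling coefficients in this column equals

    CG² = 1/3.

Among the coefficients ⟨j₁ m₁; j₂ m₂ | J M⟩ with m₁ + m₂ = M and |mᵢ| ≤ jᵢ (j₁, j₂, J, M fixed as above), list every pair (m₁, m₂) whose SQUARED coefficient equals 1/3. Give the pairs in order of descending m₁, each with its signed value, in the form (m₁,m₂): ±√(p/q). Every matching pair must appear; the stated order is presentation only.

Admissible pairs with m₁+m₂ = M = 1/2: (-1/2,1), (1/2,0)
  (m₁,m₂)=(1/2,0): CG² = 2/3, CG = +√(2/3)
  (m₁,m₂)=(-1/2,1): CG² = 1/3, CG = +√(1/3)   ← matches the target
Pairs with CG² = 1/3: (-1/2,1): +√(1/3)

(-1/2,1): +√(1/3)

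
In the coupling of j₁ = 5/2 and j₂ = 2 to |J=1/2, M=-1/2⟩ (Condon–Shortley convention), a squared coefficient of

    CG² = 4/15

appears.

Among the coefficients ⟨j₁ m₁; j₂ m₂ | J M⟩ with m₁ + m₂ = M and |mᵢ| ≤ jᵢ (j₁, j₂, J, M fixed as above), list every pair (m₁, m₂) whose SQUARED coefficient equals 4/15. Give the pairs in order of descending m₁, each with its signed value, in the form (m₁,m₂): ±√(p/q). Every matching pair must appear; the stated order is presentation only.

(-3/2,1): −√(4/15)

Admissible pairs with m₁+m₂ = M = -1/2: (-5/2,2), (-3/2,1), (-1/2,0), (1/2,-1), (3/2,-2)
  (m₁,m₂)=(3/2,-2): CG² = 1/15, CG = +√(1/15)
  (m₁,m₂)=(1/2,-1): CG² = 2/15, CG = −√(2/15)
  (m₁,m₂)=(-1/2,0): CG² = 1/5, CG = +√(1/5)
  (m₁,m₂)=(-3/2,1): CG² = 4/15, CG = −√(4/15)   ← matches the target
  (m₁,m₂)=(-5/2,2): CG² = 1/3, CG = +√(1/3)
Pairs with CG² = 4/15: (-3/2,1): −√(4/15)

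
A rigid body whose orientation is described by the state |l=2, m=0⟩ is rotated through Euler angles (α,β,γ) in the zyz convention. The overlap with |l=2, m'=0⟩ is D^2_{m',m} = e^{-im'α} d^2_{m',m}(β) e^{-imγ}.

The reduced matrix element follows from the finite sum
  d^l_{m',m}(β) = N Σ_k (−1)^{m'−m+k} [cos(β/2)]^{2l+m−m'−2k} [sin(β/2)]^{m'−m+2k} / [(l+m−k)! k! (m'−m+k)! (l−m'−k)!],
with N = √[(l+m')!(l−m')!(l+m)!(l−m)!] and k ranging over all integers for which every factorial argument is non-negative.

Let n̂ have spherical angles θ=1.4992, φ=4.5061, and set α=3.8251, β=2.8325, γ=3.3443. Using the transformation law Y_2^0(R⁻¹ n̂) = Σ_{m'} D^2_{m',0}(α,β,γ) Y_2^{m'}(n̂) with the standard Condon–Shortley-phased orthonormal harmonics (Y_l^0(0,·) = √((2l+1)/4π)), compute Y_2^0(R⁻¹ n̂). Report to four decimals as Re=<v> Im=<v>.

Need the full column D^2_{m',0} for m'=−2..2 at α=3.8251, β=2.8325, γ=3.3443.
cos(β/2)=0.153932, sin(β/2)=0.988081
d^2_{-2,0}: single k=2 term ⇒ +0.056665;  D = +0.011468+0.055493i
d^2_{-1,0}: k∈[1..2] ⇒ +0.008828 -0.363733 = -0.354905;  D = +0.275180+0.224128i
d^2_{0,0}: k∈[0..2] ⇒ +0.000561 -0.092534 +0.953171 = +0.861199;  D = +0.861199+0.000000i
d^2_{1,0}: k∈[0..1] ⇒ -0.008828 +0.363733 = +0.354905;  D = -0.275180+0.224128i
d^2_{2,0}: single k=0 term ⇒ +0.056665;  D = +0.011468-0.055493i
Y_2^{m'}(θ=1.4992,φ=4.5061) and Σ D·Y over m':
  (+0.0115+0.0555i)·(-0.3521-0.1541i)  (+0.2752+0.2241i)·(-0.0113+0.0540i)  (+0.8612+0.0000i)·(-0.3105+0.0000i)  (-0.2752+0.2241i)·(+0.0113+0.0540i)  (+0.0115-0.0555i)·(-0.3521+0.1541i)
Y_2^0(R⁻¹ n̂) = -0.288817+0.000000i

Re=-0.2888 Im=0.0000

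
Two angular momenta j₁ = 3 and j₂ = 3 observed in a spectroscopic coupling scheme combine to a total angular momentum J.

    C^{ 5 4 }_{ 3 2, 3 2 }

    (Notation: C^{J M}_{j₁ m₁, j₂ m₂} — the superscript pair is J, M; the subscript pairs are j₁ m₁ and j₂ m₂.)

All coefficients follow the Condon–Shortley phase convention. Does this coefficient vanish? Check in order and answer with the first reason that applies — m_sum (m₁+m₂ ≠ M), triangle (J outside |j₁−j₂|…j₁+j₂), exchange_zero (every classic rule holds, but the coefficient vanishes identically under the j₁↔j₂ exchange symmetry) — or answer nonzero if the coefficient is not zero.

m-sum: m₁+m₂ = 2+2 = 4, M = 4  ✓
triangle: |j₁−j₂| = 0 ≤ J = 5 ≤ j₁+j₂ = 6  ✓
exchange: j₁=j₂ and m₁=m₂, and (−1)^(j₁+j₂−J) = (−1)^1 = −1 forces ⟨j₁m₁;j₂m₂|JM⟩ = −⟨j₂m₂;j₁m₁|JM⟩ = −⟨j₁m₁;j₂m₂|JM⟩ ⇒ the coefficient vanishes identically
Racah sum check: Σ_k collapses to 0 ⇒ CG = 0

exchange_zero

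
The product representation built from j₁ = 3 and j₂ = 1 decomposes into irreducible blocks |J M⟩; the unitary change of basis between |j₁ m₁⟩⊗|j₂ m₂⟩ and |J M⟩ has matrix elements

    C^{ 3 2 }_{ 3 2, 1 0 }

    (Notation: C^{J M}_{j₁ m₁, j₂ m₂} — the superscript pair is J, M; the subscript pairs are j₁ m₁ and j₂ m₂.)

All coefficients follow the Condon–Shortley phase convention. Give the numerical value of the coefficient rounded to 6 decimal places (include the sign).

triangle: 1!·5!·1!/8! = 120/40320
(j±m)!: 5!·1!·1!·1!·5!·1! = 14400
prefactor² = (2J+1)·Δ·N² = 300
  k=0: +1/(0!·1!·1!·1!·4!·0!) = 1/24
  k=1: −1/(1!·0!·0!·0!·5!·1!) = -1/120
Σ = 1/30  ⇒  CG² = 300·(1/30)² = 1/3
CG = +√(1/3) = +0.577350

+√(1/3) = +0.577350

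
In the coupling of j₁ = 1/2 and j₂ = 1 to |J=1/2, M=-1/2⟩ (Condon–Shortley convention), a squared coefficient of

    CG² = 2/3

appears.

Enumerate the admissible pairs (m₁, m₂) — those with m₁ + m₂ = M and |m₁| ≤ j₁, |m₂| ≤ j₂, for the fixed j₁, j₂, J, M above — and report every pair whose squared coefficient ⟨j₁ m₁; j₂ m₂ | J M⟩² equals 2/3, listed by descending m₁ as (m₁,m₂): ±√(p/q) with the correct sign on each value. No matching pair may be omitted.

Admissible pairs with m₁+m₂ = M = -1/2: (-1/2,0), (1/2,-1)
  (m₁,m₂)=(1/2,-1): CG² = 2/3, CG = +√(2/3)   ← matches the target
  (m₁,m₂)=(-1/2,0): CG² = 1/3, CG = −√(1/3)
Pairs with CG² = 2/3: (1/2,-1): +√(2/3)

(1/2,-1): +√(2/3)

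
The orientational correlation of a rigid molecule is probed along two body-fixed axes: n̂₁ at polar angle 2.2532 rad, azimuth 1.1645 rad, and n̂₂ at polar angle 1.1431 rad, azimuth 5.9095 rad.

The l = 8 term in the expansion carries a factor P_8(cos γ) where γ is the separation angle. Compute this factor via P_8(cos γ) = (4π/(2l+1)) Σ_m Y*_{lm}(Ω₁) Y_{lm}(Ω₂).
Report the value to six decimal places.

-0.128192

Expand P_8 via completeness: Σ_{m} conj(Y_{8,m}) at Ω₁ times Y_{8,m} at Ω₂ —
  m=-8: (-0.067414, 0.007362) × (-0.239422, 0.036702) = (0.015870, -0.004237)  (running Σ = (0.015870, -0.004237))
  m=-7: (0.064621, -0.210754) × (-0.381993, 0.221664) = (0.022032, 0.094831)  (running Σ = (0.037902, 0.090594))
  m=-6: (0.311324, 0.264262) × (-0.210047, 0.264411) = (-0.135267, 0.026810)  (running Σ = (-0.097365, 0.117404))
  m=-5: (-0.383527, 0.190345) × (0.025876, -0.084358) = (0.006133, 0.037279)  (running Σ = (-0.091232, 0.154683))
  m=-4: (-0.006280, -0.115343) × (-0.027298, -0.358225) = (-0.041147, 0.005398)  (running Σ = (-0.132379, 0.160081))
  m=-3: (-0.283163, -0.103975) × (-0.037818, -0.078341) = (0.002563, 0.026115)  (running Σ = (-0.129816, 0.186196))
  m=-2: (0.200221, -0.211418) × (0.229768, 0.212926) = (0.091021, -0.005945)  (running Σ = (-0.038795, 0.180251))
  m=-1: (-0.071049, -0.165139) × (0.142197, 0.055757) = (-0.000895, -0.027444)  (running Σ = (-0.039690, 0.152808))
  m=0: (0.321542, -0.000000) × (-0.292467, 0.000000) = (-0.094040, 0.000000)  (running Σ = (-0.133731, 0.152808))
  m=1: (0.071049, -0.165139) × (-0.142197, 0.055757) = (-0.000895, 0.027444)  (running Σ = (-0.134626, 0.180251))
  m=2: (0.200221, 0.211418) × (0.229768, -0.212926) = (0.091021, 0.005945)  (running Σ = (-0.043605, 0.186196))
  m=3: (0.283163, -0.103975) × (0.037818, -0.078341) = (0.002563, -0.026115)  (running Σ = (-0.041042, 0.160081))
  m=4: (-0.006280, 0.115343) × (-0.027298, 0.358225) = (-0.041147, -0.005398)  (running Σ = (-0.082189, 0.154683))
  m=5: (0.383527, 0.190345) × (-0.025876, -0.084358) = (0.006133, -0.037279)  (running Σ = (-0.076056, 0.117404))
  m=6: (0.311324, -0.264262) × (-0.210047, -0.264411) = (-0.135267, -0.026810)  (running Σ = (-0.211323, 0.090594))
  m=7: (-0.064621, -0.210754) × (0.381993, 0.221664) = (0.022032, -0.094831)  (running Σ = (-0.189291, -0.004237))
  m=8: (-0.067414, -0.007362) × (-0.239422, -0.036702) = (0.015870, 0.004237)  (running Σ = (-0.173421, 0.000000))
Accumulated sum (-0.173421, 0.000000); after 4π/(2l+1) scaling, (-0.128192, 0.000000) ⇒ P_8 = -0.128192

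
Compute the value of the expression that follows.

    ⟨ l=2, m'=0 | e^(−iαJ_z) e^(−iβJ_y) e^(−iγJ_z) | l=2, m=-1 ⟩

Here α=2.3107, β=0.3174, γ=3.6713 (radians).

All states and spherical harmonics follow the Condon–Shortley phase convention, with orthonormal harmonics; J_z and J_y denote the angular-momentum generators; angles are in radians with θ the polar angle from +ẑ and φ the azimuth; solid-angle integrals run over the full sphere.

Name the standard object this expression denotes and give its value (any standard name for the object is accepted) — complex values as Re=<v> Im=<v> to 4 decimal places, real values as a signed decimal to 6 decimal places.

Wigner D-matrix element, Re=0.3134 Im=0.1835

This is a Wigner D-matrix element — the rotation-matrix element ⟨l m'| R(α,β,γ) |l m⟩ in the angular-momentum basis.
First d^2_{0,-1}(β=0.3174), then the phase factors e^{-i(0)α} and e^{-i(-1)γ}:
c=cos(0.317400/2)=0.987434, s=sin(0.317400/2)=0.158035; N=√[2·2·1·6]=4.898979
Admissible k: 0..1 (factorial args all ≥0)
  k=0: (−1)^1·4.8990/(2)·0.9874^3·0.1580^1 = -0.372693
  k=1: (−1)^2·4.8990/(2)·0.9874^1·0.1580^3 = +0.009546
d^2_{0,-1}(0.3174) = -0.372693 +0.009546 = -0.363147
Attach z-rotation phases: D = e^{-i(0)(2.3107)}·(-0.363147)·e^{-i(-1)(3.6713)} = +0.313379+0.183491i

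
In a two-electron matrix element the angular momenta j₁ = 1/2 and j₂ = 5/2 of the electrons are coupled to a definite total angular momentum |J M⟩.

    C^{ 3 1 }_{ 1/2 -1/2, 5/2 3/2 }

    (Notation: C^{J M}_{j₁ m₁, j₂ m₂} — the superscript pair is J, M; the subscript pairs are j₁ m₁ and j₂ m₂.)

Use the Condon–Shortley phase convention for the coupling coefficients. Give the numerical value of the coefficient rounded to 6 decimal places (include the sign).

+√(1/3) ≈ +0.577350

√[7·0!1!5!/7! · 0!1!4!1!4!2!] = √(192)
  +(−1)^0/∏(0,0,1,4,0,1)! = 1/24  (running 1/24)
⟨..|..⟩ = √(192)·(1/24) = +0.577350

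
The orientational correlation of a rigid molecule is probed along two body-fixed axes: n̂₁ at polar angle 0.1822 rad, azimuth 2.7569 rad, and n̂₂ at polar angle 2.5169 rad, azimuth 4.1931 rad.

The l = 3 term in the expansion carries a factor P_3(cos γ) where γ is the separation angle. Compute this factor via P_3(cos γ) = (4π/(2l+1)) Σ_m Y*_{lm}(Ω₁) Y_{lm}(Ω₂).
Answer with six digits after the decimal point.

-0.027160

Expand P_3 via completeness: Σ_{m} conj(Y_{3,m}) at Ω₁ times Y_{3,m} at Ω₂ —
  m=-3: (-0.001005, 0.002270) × (0.083457, -0.001079) = (-0.000081, 0.000190)  (running Σ = (-0.000081, 0.000190))
  m=-2: (0.023703, -0.022956) × (0.143886, 0.244329) = (0.009019, 0.002488)  (running Σ = (0.008938, 0.002679))
  m=-1: (-0.208203, 0.084294) × (-0.214778, 0.375737) = (0.013045, -0.096334)  (running Σ = (0.021983, -0.093655))
  m=0: (0.673754, -0.000000) × (-0.087711, 0.000000) = (-0.059096, 0.000000)  (running Σ = (-0.037113, -0.093655))
  m=1: (0.208203, 0.084294) × (0.214778, 0.375737) = (0.013045, 0.096334)  (running Σ = (-0.024068, 0.002679))
  m=2: (0.023703, 0.022956) × (0.143886, -0.244329) = (0.009019, -0.002488)  (running Σ = (-0.015048, 0.000190))
  m=3: (0.001005, 0.002270) × (-0.083457, -0.001079) = (-0.000081, -0.000190)  (running Σ = (-0.015130, 0.000000))
Σ over m = (-0.015130, 0.000000); ×(4π/7) → (-0.027160, 0.000000). Real part: -0.027160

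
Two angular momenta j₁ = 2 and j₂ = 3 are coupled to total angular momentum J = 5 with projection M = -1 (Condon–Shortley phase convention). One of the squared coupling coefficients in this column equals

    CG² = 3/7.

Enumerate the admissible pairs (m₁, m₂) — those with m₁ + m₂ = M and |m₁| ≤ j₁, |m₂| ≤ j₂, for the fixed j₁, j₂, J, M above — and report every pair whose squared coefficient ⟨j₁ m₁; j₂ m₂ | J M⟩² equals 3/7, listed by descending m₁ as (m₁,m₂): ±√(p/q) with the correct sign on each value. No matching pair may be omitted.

(0,-1): +√(3/7)

Admissible pairs with m₁+m₂ = M = -1: (-2,1), (-1,0), (0,-1), (1,-2), (2,-3)
  (m₁,m₂)=(2,-3): CG² = 1/210, CG = +√(1/210)
  (m₁,m₂)=(1,-2): CG² = 4/35, CG = +√(4/35)
  (m₁,m₂)=(0,-1): CG² = 3/7, CG = +√(3/7)   ← matches the target
  (m₁,m₂)=(-1,0): CG² = 8/21, CG = +√(8/21)
  (m₁,m₂)=(-2,1): CG² = 1/14, CG = +√(1/14)
Pairs with CG² = 3/7: (0,-1): +√(3/7)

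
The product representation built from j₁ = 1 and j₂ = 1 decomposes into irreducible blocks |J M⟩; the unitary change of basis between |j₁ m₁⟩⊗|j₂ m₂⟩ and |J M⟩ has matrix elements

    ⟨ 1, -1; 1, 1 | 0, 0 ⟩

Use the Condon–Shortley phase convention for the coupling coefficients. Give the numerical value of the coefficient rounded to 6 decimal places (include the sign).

+0.577350  (= +√(1/3))

√[1·2!0!0!/3! · 0!2!2!0!0!0!] = √(4/3)
  +(−1)^2/∏(2,0,0,0,0,0)! = 1/2  (running 1/2)
⟨..|..⟩ = √(4/3)·(1/2) = +0.577350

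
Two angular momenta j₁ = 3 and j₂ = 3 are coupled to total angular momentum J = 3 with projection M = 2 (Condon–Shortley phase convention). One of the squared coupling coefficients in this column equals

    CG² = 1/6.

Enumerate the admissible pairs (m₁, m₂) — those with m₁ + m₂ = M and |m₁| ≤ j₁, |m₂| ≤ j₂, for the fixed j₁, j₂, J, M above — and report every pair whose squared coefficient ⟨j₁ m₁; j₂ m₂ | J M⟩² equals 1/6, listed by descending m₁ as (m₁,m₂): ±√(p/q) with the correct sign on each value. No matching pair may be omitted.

Admissible pairs with m₁+m₂ = M = 2: (-1,3), (0,2), (1,1), (2,0), (3,-1)
  (m₁,m₂)=(3,-1): CG² = 1/3, CG = +√(1/3)
  (m₁,m₂)=(2,0): CG² = 1/6, CG = −√(1/6)   ← matches the target
  (m₁,m₂)=(1,1): CG² = 0/1, CG = 0
  (m₁,m₂)=(0,2): CG² = 1/6, CG = +√(1/6)   ← matches the target
  (m₁,m₂)=(-1,3): CG² = 1/3, CG = −√(1/3)
Pairs with CG² = 1/6: (2,0): −√(1/6); (0,2): +√(1/6)

(2,0): −√(1/6); (0,2): +√(1/6)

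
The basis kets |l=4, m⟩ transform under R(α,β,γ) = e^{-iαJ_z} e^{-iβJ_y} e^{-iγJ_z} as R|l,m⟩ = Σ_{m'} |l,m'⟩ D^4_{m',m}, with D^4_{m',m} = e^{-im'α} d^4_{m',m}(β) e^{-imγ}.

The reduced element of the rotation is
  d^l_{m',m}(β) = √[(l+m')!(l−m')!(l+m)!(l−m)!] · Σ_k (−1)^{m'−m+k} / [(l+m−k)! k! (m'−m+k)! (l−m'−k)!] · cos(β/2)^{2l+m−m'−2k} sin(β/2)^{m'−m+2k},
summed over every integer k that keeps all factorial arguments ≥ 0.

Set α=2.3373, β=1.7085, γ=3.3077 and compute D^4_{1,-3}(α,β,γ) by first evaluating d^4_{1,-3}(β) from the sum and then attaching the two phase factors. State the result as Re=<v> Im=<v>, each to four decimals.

Split into d^4_{1,-3}(β=1.7085) × two z-phases.
Half-angle: c=0.656784, s=0.754079. N=√(120·6·1·5040)=1904.940944
k: max(0,(-3)−(1))=0 … min(4+(-3),4−(1))=1
  k=0: (−1)^4·1904.9409/(144)·0.6568^4·0.7541^4 = +0.795933
  k=1: (−1)^5·1904.9409/(240)·0.6568^2·0.7541^6 = -0.629528
d^4_{1,-3}(1.7085) = +0.795933 -0.629528 = +0.166404
D = (-0.693621-0.720340i)·(+0.166404)·(-0.878386-0.477952i) = +0.044094+0.160456i

Re=0.0441 Im=0.1605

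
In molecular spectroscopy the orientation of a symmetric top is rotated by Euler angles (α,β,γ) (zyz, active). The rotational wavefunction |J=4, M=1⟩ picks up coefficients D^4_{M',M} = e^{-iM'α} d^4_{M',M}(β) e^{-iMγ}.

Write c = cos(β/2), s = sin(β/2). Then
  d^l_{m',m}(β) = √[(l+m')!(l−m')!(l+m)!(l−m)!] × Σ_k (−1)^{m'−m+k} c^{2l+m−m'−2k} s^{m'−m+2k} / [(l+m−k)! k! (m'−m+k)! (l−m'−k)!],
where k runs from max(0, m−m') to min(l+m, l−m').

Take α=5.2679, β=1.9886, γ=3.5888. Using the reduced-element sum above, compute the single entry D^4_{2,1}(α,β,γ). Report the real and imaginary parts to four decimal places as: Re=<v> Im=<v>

First d^4_{2,1}(β=1.9886), then the phase factors e^{-i(2)α} and e^{-i(1)γ}:
With c≡cos(β/2)=0.545090 and s≡sin(β/2)=0.838378, N=[720·2·120·6]^{1/2}=1018.233765
Admissible k: 0..2 (factorial args all ≥0)
  k=0: (−1)^1·1018.2338/(240)·0.5451^7·0.8384^1 = -0.050857
  k=1: (−1)^2·1018.2338/(48)·0.5451^5·0.8384^3 = +0.601542
  k=2: (−1)^3·1018.2338/(72)·0.5451^3·0.8384^5 = -0.948676
d^4_{2,1}(1.9886) = -0.050857 +0.601542 -0.948676 = -0.397991
Phases: e^{-i·(2)·5.2679}=-0.443746+0.896153i, e^{-i·(1)·3.5888}=-0.901658+0.432449i ⇒ D=-0.005001+0.397959i

Re=-0.0050 Im=0.3980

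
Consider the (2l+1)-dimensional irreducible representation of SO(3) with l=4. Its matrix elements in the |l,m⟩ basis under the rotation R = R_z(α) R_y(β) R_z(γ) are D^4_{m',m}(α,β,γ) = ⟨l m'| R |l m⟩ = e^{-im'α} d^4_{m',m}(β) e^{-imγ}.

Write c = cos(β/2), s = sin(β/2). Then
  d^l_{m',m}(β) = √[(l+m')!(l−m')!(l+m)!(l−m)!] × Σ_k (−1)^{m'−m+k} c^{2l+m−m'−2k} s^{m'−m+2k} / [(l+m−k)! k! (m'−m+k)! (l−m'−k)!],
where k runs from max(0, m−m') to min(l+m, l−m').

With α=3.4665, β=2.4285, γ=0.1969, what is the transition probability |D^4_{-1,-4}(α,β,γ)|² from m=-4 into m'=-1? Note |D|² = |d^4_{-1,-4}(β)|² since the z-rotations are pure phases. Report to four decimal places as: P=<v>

P=0.0010

D^4_{-1,-4}(3.4665,2.4285,0.1969) = e^{-i·-1·3.4665}·d^4_{-1,-4}(2.4285)·e^{-i·-4·0.1969}. Compute d first:
c=cos(2.428500/2)=0.349040, s=sin(2.428500/2)=0.937108; N=√[6·120·1·40320]=5387.986637
The bounds max(0,m−m')=0 and min(l+m,l−m')=0 give 1 term
  k=0: (−1)^3·5387.9866/(720)·0.3490^5·0.9371^3 = -0.031903
d^4_{-1,-4}(2.4285) = -0.031903
|D^4_{-1,-4}|² = |d^4_{-1,-4}(β)|² = (-0.031903)² = 0.001018 (the z-rotation phases have unit modulus)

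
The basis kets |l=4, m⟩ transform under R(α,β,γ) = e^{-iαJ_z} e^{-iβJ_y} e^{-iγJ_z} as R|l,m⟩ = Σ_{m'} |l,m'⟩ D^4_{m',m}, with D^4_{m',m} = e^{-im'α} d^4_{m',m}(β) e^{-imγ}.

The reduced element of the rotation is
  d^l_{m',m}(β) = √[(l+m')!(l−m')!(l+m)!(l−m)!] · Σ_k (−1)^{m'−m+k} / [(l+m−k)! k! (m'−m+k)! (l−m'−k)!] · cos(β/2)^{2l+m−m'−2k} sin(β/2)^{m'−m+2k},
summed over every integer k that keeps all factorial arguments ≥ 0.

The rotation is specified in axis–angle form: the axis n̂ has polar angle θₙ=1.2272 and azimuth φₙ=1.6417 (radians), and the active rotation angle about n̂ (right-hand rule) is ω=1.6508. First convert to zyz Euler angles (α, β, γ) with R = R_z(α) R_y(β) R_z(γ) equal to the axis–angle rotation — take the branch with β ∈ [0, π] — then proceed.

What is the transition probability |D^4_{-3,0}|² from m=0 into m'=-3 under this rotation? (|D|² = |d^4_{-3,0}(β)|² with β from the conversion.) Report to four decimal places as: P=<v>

Axis–angle → zyz. n̂ = (sinθₙcosφₙ, sinθₙsinφₙ, cosθₙ) = (-0.066703, +0.939183, +0.336875), ω = 1.6508.
R = I cosω + sinω [n̂]ₓ + (1−cosω) n̂n̂ᵀ gives
  R = [-0.075113, -0.403451, +0.911913; +0.268145, +0.872641, +0.408163; -0.960446, +0.275183, +0.042636]
β = atan2(√(R₁₃²+R₂₃²), R₃₃) = 1.528147; α = atan2(R₂₃, R₁₃) mod 2π = 0.420848; γ = atan2(R₃₂, −R₃₁) mod 2π = 0.279041
First d^4_{-3,0}(β=1.5281), then the phase factors e^{-i(-3)α} and e^{-i(0)γ}:
c=cos(1.528147/2)=0.722024, s=sin(1.528147/2)=0.691868; N=√[1·5040·24·24]=1703.830978
The bounds max(0,m−m')=3 and min(l+m,l−m')=4 give 2 terms
  k=3: (−1)^0·1703.8310/(144)·0.7220^5·0.6919^3 = +0.768938
  k=4: (−1)^1·1703.8310/(144)·0.7220^3·0.6919^5 = -0.706050
d^4_{-3,0}(1.5281) = +0.768938 -0.706050 = +0.062888
|D^4_{-3,0}|² = |d^4_{-3,0}(β)|² = (+0.062888)² = 0.003955 (the z-rotation phases have unit modulus)

P=0.0040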